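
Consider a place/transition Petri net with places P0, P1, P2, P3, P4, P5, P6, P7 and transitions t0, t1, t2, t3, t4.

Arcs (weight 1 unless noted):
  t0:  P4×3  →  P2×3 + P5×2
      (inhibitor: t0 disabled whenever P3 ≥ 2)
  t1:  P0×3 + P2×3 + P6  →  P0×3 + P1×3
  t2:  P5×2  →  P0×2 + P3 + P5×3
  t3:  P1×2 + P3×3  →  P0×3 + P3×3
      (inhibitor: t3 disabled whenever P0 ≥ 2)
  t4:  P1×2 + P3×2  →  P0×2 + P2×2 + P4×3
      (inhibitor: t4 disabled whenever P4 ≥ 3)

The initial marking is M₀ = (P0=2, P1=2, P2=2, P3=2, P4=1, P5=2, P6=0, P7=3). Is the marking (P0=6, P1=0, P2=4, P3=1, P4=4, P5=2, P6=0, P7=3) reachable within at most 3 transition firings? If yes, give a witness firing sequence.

depth 0: 1 marking
depth 1: 3 markings reached so far
depth 2: 6 markings reached so far
depth 3: 9 markings reached so far
target is not among the 9 markings reachable within 3 steps

NO — not reachable within 3 firings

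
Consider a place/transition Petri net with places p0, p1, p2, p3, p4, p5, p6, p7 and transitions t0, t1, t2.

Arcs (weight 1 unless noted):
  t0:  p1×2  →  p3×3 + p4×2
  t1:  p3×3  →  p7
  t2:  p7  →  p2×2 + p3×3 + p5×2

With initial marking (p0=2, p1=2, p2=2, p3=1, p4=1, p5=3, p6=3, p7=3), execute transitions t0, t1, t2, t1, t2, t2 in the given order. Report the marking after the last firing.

step 1: fire t0:  (p0=2, p1=2, p2=2, p3=1, p4=1, p5=3, p6=3, p7=3) → (p0=2, p1=0, p2=2, p3=4, p4=3, p5=3, p6=3, p7=3)
step 2: fire t1:  (p0=2, p1=0, p2=2, p3=4, p4=3, p5=3, p6=3, p7=3) → (p0=2, p1=0, p2=2, p3=1, p4=3, p5=3, p6=3, p7=4)
step 3: fire t2:  (p0=2, p1=0, p2=2, p3=1, p4=3, p5=3, p6=3, p7=4) → (p0=2, p1=0, p2=4, p3=4, p4=3, p5=5, p6=3, p7=3)
step 4: fire t1:  (p0=2, p1=0, p2=4, p3=4, p4=3, p5=5, p6=3, p7=3) → (p0=2, p1=0, p2=4, p3=1, p4=3, p5=5, p6=3, p7=4)
step 5: fire t2:  (p0=2, p1=0, p2=4, p3=1, p4=3, p5=5, p6=3, p7=4) → (p0=2, p1=0, p2=6, p3=4, p4=3, p5=7, p6=3, p7=3)
step 6: fire t2:  (p0=2, p1=0, p2=6, p3=4, p4=3, p5=7, p6=3, p7=3) → (p0=2, p1=0, p2=8, p3=7, p4=3, p5=9, p6=3, p7=2)

(p0=2, p1=0, p2=8, p3=7, p4=3, p5=9, p6=3, p7=2)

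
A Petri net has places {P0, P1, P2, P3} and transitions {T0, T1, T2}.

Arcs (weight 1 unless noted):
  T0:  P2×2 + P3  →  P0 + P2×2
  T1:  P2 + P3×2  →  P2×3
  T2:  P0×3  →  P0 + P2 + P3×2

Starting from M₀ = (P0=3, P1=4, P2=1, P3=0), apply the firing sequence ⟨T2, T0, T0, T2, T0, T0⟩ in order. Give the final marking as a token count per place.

(P0=3, P1=4, P2=3, P3=0)

step 1: fire T2:  (P0=3, P1=4, P2=1, P3=0) → (P0=1, P1=4, P2=2, P3=2)
step 2: fire T0:  (P0=1, P1=4, P2=2, P3=2) → (P0=2, P1=4, P2=2, P3=1)
step 3: fire T0:  (P0=2, P1=4, P2=2, P3=1) → (P0=3, P1=4, P2=2, P3=0)
step 4: fire T2:  (P0=3, P1=4, P2=2, P3=0) → (P0=1, P1=4, P2=3, P3=2)
step 5: fire T0:  (P0=1, P1=4, P2=3, P3=2) → (P0=2, P1=4, P2=3, P3=1)
step 6: fire T0:  (P0=2, P1=4, P2=3, P3=1) → (P0=3, P1=4, P2=3, P3=0)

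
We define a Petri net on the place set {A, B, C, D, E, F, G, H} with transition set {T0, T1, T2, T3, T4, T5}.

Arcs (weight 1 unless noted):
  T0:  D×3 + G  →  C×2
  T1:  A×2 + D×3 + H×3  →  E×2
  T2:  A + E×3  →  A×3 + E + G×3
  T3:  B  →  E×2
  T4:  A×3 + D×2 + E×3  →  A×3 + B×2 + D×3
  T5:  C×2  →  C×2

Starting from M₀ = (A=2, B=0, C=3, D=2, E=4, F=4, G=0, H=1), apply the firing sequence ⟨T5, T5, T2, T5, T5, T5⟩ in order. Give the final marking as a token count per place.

step 1: fire T5:  (A=2, B=0, C=3, D=2, E=4, F=4, G=0, H=1) → (A=2, B=0, C=3, D=2, E=4, F=4, G=0, H=1)
step 2: fire T5:  (A=2, B=0, C=3, D=2, E=4, F=4, G=0, H=1) → (A=2, B=0, C=3, D=2, E=4, F=4, G=0, H=1)
step 3: fire T2:  (A=2, B=0, C=3, D=2, E=4, F=4, G=0, H=1) → (A=4, B=0, C=3, D=2, E=2, F=4, G=3, H=1)
step 4: fire T5:  (A=4, B=0, C=3, D=2, E=2, F=4, G=3, H=1) → (A=4, B=0, C=3, D=2, E=2, F=4, G=3, H=1)
step 5: fire T5:  (A=4, B=0, C=3, D=2, E=2, F=4, G=3, H=1) → (A=4, B=0, C=3, D=2, E=2, F=4, G=3, H=1)
step 6: fire T5:  (A=4, B=0, C=3, D=2, E=2, F=4, G=3, H=1) → (A=4, B=0, C=3, D=2, E=2, F=4, G=3, H=1)

(A=4, B=0, C=3, D=2, E=2, F=4, G=3, H=1)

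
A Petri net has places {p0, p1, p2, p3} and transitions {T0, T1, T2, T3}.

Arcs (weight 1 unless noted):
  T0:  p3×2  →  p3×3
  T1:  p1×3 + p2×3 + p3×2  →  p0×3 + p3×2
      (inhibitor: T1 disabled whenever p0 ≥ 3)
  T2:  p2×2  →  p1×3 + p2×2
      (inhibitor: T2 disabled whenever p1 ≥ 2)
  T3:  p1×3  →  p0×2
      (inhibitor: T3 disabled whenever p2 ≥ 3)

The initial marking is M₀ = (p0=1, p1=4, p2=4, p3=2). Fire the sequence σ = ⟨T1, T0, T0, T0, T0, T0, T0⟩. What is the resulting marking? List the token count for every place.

step 1: fire T1:  (p0=1, p1=4, p2=4, p3=2) → (p0=4, p1=1, p2=1, p3=2)
step 2: fire T0:  (p0=4, p1=1, p2=1, p3=2) → (p0=4, p1=1, p2=1, p3=3)
step 3: fire T0:  (p0=4, p1=1, p2=1, p3=3) → (p0=4, p1=1, p2=1, p3=4)
step 4: fire T0:  (p0=4, p1=1, p2=1, p3=4) → (p0=4, p1=1, p2=1, p3=5)
step 5: fire T0:  (p0=4, p1=1, p2=1, p3=5) → (p0=4, p1=1, p2=1, p3=6)
step 6: fire T0:  (p0=4, p1=1, p2=1, p3=6) → (p0=4, p1=1, p2=1, p3=7)
step 7: fire T0:  (p0=4, p1=1, p2=1, p3=7) → (p0=4, p1=1, p2=1, p3=8)

(p0=4, p1=1, p2=1, p3=8)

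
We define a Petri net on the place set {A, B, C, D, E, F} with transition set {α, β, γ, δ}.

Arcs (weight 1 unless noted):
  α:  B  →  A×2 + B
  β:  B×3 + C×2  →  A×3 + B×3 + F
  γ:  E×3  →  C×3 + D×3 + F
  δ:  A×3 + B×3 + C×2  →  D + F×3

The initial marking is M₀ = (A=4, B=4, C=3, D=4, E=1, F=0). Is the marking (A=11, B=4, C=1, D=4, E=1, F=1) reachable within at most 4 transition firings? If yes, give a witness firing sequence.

step 1: fire α:  (A=4, B=4, C=3, D=4, E=1, F=0) → (A=6, B=4, C=3, D=4, E=1, F=0)
step 2: fire α:  (A=6, B=4, C=3, D=4, E=1, F=0) → (A=8, B=4, C=3, D=4, E=1, F=0)
step 3: fire β:  (A=8, B=4, C=3, D=4, E=1, F=0) → (A=11, B=4, C=1, D=4, E=1, F=1)

YES — reachable via ⟨α, α, β⟩ (3 firings)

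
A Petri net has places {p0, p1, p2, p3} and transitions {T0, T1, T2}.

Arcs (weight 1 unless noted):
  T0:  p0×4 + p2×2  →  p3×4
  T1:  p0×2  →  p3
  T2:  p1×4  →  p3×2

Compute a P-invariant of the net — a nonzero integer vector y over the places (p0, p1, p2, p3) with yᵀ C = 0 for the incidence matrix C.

y = (p0:1, p1:1, p2:2, p3:2)

Incidence matrix C (rows=places, cols=transitions):
       T0   T1   T2
   p0  -4   -2    0
   p1   0    0   -4
   p2  -2    0    0
   p3   4    1    2

Candidate y = [1, 1, 2, 2]; check y·C column-wise:
  col T0: 1·-4 + 1·0 + 2·-2 + 2·4 = 0
  col T1: 1·-2 + 1·0 + 2·0 + 2·1 = 0
  col T2: 1·0 + 1·-4 + 2·0 + 2·2 = 0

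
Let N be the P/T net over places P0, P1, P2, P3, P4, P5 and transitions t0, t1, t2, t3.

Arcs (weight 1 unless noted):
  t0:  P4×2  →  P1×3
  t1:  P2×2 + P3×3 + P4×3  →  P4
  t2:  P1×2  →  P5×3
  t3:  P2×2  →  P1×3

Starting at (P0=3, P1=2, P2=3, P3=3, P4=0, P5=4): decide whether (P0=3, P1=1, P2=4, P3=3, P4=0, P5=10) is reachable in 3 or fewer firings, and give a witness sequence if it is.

NO — not reachable within 3 firings

depth 0: 1 marking
depth 1: 3 markings reached so far
depth 2: 4 markings reached so far
depth 3: 5 markings reached so far
target is not among the 5 markings reachable within 3 steps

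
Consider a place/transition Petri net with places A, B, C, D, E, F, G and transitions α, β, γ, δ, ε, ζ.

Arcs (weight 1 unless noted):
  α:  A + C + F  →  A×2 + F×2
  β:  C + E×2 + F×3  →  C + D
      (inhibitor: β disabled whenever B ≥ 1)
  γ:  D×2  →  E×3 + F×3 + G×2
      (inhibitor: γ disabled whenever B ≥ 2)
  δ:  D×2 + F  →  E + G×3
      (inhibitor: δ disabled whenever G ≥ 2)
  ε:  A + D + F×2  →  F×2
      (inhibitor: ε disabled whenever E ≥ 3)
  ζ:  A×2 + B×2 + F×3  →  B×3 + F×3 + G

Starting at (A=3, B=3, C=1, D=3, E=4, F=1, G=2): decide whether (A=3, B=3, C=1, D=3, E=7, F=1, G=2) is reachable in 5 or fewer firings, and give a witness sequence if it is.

depth 0: 1 marking
depth 1: 2 markings reached so far
depth 2: 2 markings reached so far
(frontier empty at depth 2; search complete)
target is not among the 2 markings reachable within 5 steps

NO — not reachable within 5 firings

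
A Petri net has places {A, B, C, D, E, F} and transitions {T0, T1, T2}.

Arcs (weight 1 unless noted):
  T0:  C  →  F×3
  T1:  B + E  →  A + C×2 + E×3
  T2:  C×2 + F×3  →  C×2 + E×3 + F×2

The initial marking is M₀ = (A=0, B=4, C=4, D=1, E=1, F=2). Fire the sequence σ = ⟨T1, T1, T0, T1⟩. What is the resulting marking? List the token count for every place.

step 1: fire T1:  (A=0, B=4, C=4, D=1, E=1, F=2) → (A=1, B=3, C=6, D=1, E=3, F=2)
step 2: fire T1:  (A=1, B=3, C=6, D=1, E=3, F=2) → (A=2, B=2, C=8, D=1, E=5, F=2)
step 3: fire T0:  (A=2, B=2, C=8, D=1, E=5, F=2) → (A=2, B=2, C=7, D=1, E=5, F=5)
step 4: fire T1:  (A=2, B=2, C=7, D=1, E=5, F=5) → (A=3, B=1, C=9, D=1, E=7, F=5)

(A=3, B=1, C=9, D=1, E=7, F=5)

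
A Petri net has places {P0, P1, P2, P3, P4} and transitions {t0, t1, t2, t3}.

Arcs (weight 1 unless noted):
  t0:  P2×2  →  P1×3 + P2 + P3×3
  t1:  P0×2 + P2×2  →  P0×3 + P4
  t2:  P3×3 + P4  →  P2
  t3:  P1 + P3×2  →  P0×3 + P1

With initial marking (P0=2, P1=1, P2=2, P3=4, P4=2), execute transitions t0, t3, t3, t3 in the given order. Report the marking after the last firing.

(P0=11, P1=4, P2=1, P3=1, P4=2)

step 1: fire t0:  (P0=2, P1=1, P2=2, P3=4, P4=2) → (P0=2, P1=4, P2=1, P3=7, P4=2)
step 2: fire t3:  (P0=2, P1=4, P2=1, P3=7, P4=2) → (P0=5, P1=4, P2=1, P3=5, P4=2)
step 3: fire t3:  (P0=5, P1=4, P2=1, P3=5, P4=2) → (P0=8, P1=4, P2=1, P3=3, P4=2)
step 4: fire t3:  (P0=8, P1=4, P2=1, P3=3, P4=2) → (P0=11, P1=4, P2=1, P3=1, P4=2)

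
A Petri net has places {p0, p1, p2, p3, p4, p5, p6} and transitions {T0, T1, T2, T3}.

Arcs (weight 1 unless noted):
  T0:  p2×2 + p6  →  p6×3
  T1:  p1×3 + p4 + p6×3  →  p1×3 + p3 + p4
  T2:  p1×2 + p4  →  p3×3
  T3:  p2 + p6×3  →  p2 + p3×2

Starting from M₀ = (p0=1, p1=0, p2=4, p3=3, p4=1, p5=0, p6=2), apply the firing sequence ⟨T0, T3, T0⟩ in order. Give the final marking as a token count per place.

(p0=1, p1=0, p2=0, p3=5, p4=1, p5=0, p6=3)

step 1: fire T0:  (p0=1, p1=0, p2=4, p3=3, p4=1, p5=0, p6=2) → (p0=1, p1=0, p2=2, p3=3, p4=1, p5=0, p6=4)
step 2: fire T3:  (p0=1, p1=0, p2=2, p3=3, p4=1, p5=0, p6=4) → (p0=1, p1=0, p2=2, p3=5, p4=1, p5=0, p6=1)
step 3: fire T0:  (p0=1, p1=0, p2=2, p3=5, p4=1, p5=0, p6=1) → (p0=1, p1=0, p2=0, p3=5, p4=1, p5=0, p6=3)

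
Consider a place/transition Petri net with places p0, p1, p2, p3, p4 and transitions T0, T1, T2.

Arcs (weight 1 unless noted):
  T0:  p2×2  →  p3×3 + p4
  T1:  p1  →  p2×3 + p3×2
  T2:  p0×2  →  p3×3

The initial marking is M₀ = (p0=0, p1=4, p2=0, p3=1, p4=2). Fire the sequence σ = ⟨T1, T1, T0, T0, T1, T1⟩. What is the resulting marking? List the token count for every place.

(p0=0, p1=0, p2=8, p3=15, p4=4)

step 1: fire T1:  (p0=0, p1=4, p2=0, p3=1, p4=2) → (p0=0, p1=3, p2=3, p3=3, p4=2)
step 2: fire T1:  (p0=0, p1=3, p2=3, p3=3, p4=2) → (p0=0, p1=2, p2=6, p3=5, p4=2)
step 3: fire T0:  (p0=0, p1=2, p2=6, p3=5, p4=2) → (p0=0, p1=2, p2=4, p3=8, p4=3)
step 4: fire T0:  (p0=0, p1=2, p2=4, p3=8, p4=3) → (p0=0, p1=2, p2=2, p3=11, p4=4)
step 5: fire T1:  (p0=0, p1=2, p2=2, p3=11, p4=4) → (p0=0, p1=1, p2=5, p3=13, p4=4)
step 6: fire T1:  (p0=0, p1=1, p2=5, p3=13, p4=4) → (p0=0, p1=0, p2=8, p3=15, p4=4)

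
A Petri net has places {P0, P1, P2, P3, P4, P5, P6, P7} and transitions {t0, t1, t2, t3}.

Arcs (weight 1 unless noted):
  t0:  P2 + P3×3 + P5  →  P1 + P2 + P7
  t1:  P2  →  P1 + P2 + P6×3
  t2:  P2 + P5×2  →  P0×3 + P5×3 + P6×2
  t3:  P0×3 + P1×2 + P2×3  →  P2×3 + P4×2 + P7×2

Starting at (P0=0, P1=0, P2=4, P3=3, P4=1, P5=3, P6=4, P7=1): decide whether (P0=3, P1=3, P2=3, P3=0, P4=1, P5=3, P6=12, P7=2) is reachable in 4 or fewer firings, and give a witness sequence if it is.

step 1: fire t0:  (P0=0, P1=0, P2=4, P3=3, P4=1, P5=3, P6=4, P7=1) → (P0=0, P1=1, P2=4, P3=0, P4=1, P5=2, P6=4, P7=2)
step 2: fire t1:  (P0=0, P1=1, P2=4, P3=0, P4=1, P5=2, P6=4, P7=2) → (P0=0, P1=2, P2=4, P3=0, P4=1, P5=2, P6=7, P7=2)
step 3: fire t1:  (P0=0, P1=2, P2=4, P3=0, P4=1, P5=2, P6=7, P7=2) → (P0=0, P1=3, P2=4, P3=0, P4=1, P5=2, P6=10, P7=2)
step 4: fire t2:  (P0=0, P1=3, P2=4, P3=0, P4=1, P5=2, P6=10, P7=2) → (P0=3, P1=3, P2=3, P3=0, P4=1, P5=3, P6=12, P7=2)

YES — reachable via ⟨t0, t1, t1, t2⟩ (4 firings)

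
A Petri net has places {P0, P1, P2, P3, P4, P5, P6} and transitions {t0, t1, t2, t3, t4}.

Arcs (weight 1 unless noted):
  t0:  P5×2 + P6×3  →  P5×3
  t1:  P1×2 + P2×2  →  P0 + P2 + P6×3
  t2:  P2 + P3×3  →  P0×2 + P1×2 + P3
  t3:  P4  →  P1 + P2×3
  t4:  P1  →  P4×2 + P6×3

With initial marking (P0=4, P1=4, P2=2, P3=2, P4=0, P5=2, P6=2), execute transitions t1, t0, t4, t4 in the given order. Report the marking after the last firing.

step 1: fire t1:  (P0=4, P1=4, P2=2, P3=2, P4=0, P5=2, P6=2) → (P0=5, P1=2, P2=1, P3=2, P4=0, P5=2, P6=5)
step 2: fire t0:  (P0=5, P1=2, P2=1, P3=2, P4=0, P5=2, P6=5) → (P0=5, P1=2, P2=1, P3=2, P4=0, P5=3, P6=2)
step 3: fire t4:  (P0=5, P1=2, P2=1, P3=2, P4=0, P5=3, P6=2) → (P0=5, P1=1, P2=1, P3=2, P4=2, P5=3, P6=5)
step 4: fire t4:  (P0=5, P1=1, P2=1, P3=2, P4=2, P5=3, P6=5) → (P0=5, P1=0, P2=1, P3=2, P4=4, P5=3, P6=8)

(P0=5, P1=0, P2=1, P3=2, P4=4, P5=3, P6=8)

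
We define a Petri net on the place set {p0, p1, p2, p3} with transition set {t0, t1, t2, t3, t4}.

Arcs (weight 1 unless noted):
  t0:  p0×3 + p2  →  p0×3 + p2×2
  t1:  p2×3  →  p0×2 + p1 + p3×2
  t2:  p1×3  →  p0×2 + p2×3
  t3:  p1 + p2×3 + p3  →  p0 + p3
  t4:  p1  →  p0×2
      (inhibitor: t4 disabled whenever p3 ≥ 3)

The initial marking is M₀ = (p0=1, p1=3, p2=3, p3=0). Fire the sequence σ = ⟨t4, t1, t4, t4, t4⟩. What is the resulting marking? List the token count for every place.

step 1: fire t4:  (p0=1, p1=3, p2=3, p3=0) → (p0=3, p1=2, p2=3, p3=0)
step 2: fire t1:  (p0=3, p1=2, p2=3, p3=0) → (p0=5, p1=3, p2=0, p3=2)
step 3: fire t4:  (p0=5, p1=3, p2=0, p3=2) → (p0=7, p1=2, p2=0, p3=2)
step 4: fire t4:  (p0=7, p1=2, p2=0, p3=2) → (p0=9, p1=1, p2=0, p3=2)
step 5: fire t4:  (p0=9, p1=1, p2=0, p3=2) → (p0=11, p1=0, p2=0, p3=2)

(p0=11, p1=0, p2=0, p3=2)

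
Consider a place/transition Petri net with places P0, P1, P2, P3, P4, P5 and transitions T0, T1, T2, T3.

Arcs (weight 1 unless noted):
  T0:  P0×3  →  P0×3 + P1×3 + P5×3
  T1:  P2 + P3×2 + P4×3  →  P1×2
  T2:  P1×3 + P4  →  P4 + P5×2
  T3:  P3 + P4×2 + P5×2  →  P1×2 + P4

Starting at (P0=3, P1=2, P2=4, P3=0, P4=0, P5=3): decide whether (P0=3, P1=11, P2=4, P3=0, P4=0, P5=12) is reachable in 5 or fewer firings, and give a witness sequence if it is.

step 1: fire T0:  (P0=3, P1=2, P2=4, P3=0, P4=0, P5=3) → (P0=3, P1=5, P2=4, P3=0, P4=0, P5=6)
step 2: fire T0:  (P0=3, P1=5, P2=4, P3=0, P4=0, P5=6) → (P0=3, P1=8, P2=4, P3=0, P4=0, P5=9)
step 3: fire T0:  (P0=3, P1=8, P2=4, P3=0, P4=0, P5=9) → (P0=3, P1=11, P2=4, P3=0, P4=0, P5=12)

YES — reachable via ⟨T0, T0, T0⟩ (3 firings)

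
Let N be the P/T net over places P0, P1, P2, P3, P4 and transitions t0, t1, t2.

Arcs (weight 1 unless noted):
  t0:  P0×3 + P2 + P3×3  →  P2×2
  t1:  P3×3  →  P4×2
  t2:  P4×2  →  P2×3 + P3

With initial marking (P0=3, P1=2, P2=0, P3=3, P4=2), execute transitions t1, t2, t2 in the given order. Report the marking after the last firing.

(P0=3, P1=2, P2=6, P3=2, P4=0)

step 1: fire t1:  (P0=3, P1=2, P2=0, P3=3, P4=2) → (P0=3, P1=2, P2=0, P3=0, P4=4)
step 2: fire t2:  (P0=3, P1=2, P2=0, P3=0, P4=4) → (P0=3, P1=2, P2=3, P3=1, P4=2)
step 3: fire t2:  (P0=3, P1=2, P2=3, P3=1, P4=2) → (P0=3, P1=2, P2=6, P3=2, P4=0)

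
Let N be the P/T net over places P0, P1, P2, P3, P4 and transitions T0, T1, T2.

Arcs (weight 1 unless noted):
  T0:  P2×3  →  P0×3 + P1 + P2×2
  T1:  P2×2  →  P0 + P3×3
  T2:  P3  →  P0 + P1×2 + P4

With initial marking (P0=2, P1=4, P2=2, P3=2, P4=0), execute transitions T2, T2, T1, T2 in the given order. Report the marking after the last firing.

(P0=6, P1=10, P2=0, P3=2, P4=3)

step 1: fire T2:  (P0=2, P1=4, P2=2, P3=2, P4=0) → (P0=3, P1=6, P2=2, P3=1, P4=1)
step 2: fire T2:  (P0=3, P1=6, P2=2, P3=1, P4=1) → (P0=4, P1=8, P2=2, P3=0, P4=2)
step 3: fire T1:  (P0=4, P1=8, P2=2, P3=0, P4=2) → (P0=5, P1=8, P2=0, P3=3, P4=2)
step 4: fire T2:  (P0=5, P1=8, P2=0, P3=3, P4=2) → (P0=6, P1=10, P2=0, P3=2, P4=3)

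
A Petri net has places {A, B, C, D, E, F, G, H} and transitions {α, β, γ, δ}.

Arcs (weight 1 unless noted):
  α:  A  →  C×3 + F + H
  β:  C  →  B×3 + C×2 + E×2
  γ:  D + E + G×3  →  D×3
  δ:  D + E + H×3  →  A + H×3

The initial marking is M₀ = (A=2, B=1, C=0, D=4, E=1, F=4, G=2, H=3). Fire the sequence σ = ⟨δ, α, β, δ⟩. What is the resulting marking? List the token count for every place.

step 1: fire δ:  (A=2, B=1, C=0, D=4, E=1, F=4, G=2, H=3) → (A=3, B=1, C=0, D=3, E=0, F=4, G=2, H=3)
step 2: fire α:  (A=3, B=1, C=0, D=3, E=0, F=4, G=2, H=3) → (A=2, B=1, C=3, D=3, E=0, F=5, G=2, H=4)
step 3: fire β:  (A=2, B=1, C=3, D=3, E=0, F=5, G=2, H=4) → (A=2, B=4, C=4, D=3, E=2, F=5, G=2, H=4)
step 4: fire δ:  (A=2, B=4, C=4, D=3, E=2, F=5, G=2, H=4) → (A=3, B=4, C=4, D=2, E=1, F=5, G=2, H=4)

(A=3, B=4, C=4, D=2, E=1, F=5, G=2, H=4)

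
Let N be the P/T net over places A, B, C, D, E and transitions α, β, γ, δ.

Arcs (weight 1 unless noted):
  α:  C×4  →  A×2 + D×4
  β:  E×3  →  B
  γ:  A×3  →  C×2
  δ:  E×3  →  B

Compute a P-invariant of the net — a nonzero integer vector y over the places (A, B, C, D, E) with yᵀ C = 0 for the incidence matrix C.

Incidence matrix C (rows=places, cols=transitions):
        α    β    γ    δ
    A   2    0   -3    0
    B   0    1    0    1
    C  -4    0    2    0
    D   4    0    0    0
    E   0   -3    0   -3

Candidate y = [2, 0, 3, 2, 0]; check y·C column-wise:
  col α: 2·2 + 3·-4 + 2·4 = 0
  col β: 2·0 + 0·1 + 3·0 + 2·0 + 0·-3 = 0
  col γ: 2·-3 + 3·2 + 2·0 = 0
  col δ: 2·0 + 0·1 + 3·0 + 2·0 + 0·-3 = 0

y = (A:2, B:0, C:3, D:2, E:0)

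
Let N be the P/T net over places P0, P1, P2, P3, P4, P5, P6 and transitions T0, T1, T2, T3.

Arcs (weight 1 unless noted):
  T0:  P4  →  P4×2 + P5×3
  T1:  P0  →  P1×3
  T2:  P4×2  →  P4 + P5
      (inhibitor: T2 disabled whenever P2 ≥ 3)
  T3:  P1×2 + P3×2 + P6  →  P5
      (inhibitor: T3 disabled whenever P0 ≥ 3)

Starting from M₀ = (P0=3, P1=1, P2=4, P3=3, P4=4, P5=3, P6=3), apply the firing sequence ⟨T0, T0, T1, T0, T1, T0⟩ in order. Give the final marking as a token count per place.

(P0=1, P1=7, P2=4, P3=3, P4=8, P5=15, P6=3)

step 1: fire T0:  (P0=3, P1=1, P2=4, P3=3, P4=4, P5=3, P6=3) → (P0=3, P1=1, P2=4, P3=3, P4=5, P5=6, P6=3)
step 2: fire T0:  (P0=3, P1=1, P2=4, P3=3, P4=5, P5=6, P6=3) → (P0=3, P1=1, P2=4, P3=3, P4=6, P5=9, P6=3)
step 3: fire T1:  (P0=3, P1=1, P2=4, P3=3, P4=6, P5=9, P6=3) → (P0=2, P1=4, P2=4, P3=3, P4=6, P5=9, P6=3)
step 4: fire T0:  (P0=2, P1=4, P2=4, P3=3, P4=6, P5=9, P6=3) → (P0=2, P1=4, P2=4, P3=3, P4=7, P5=12, P6=3)
step 5: fire T1:  (P0=2, P1=4, P2=4, P3=3, P4=7, P5=12, P6=3) → (P0=1, P1=7, P2=4, P3=3, P4=7, P5=12, P6=3)
step 6: fire T0:  (P0=1, P1=7, P2=4, P3=3, P4=7, P5=12, P6=3) → (P0=1, P1=7, P2=4, P3=3, P4=8, P5=15, P6=3)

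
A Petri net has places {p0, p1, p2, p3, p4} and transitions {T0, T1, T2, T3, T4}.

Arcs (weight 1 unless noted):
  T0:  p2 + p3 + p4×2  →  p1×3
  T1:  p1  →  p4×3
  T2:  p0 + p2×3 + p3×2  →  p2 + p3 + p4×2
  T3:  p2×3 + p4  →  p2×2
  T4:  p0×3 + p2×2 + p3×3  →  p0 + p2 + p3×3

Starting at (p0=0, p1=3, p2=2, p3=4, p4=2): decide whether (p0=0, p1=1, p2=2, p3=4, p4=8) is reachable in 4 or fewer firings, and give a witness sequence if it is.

step 1: fire T1:  (p0=0, p1=3, p2=2, p3=4, p4=2) → (p0=0, p1=2, p2=2, p3=4, p4=5)
step 2: fire T1:  (p0=0, p1=2, p2=2, p3=4, p4=5) → (p0=0, p1=1, p2=2, p3=4, p4=8)

YES — reachable via ⟨T1, T1⟩ (2 firings)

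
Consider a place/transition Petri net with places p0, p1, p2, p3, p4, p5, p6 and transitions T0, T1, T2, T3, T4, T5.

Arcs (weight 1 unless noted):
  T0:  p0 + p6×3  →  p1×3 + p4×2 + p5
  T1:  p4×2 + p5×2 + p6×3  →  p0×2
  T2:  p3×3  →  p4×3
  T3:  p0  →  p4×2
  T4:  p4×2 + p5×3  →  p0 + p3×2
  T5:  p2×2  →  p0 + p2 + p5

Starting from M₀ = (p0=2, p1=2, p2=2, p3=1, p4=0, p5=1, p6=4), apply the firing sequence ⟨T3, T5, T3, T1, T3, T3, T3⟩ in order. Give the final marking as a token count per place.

(p0=0, p1=2, p2=1, p3=1, p4=8, p5=0, p6=1)

step 1: fire T3:  (p0=2, p1=2, p2=2, p3=1, p4=0, p5=1, p6=4) → (p0=1, p1=2, p2=2, p3=1, p4=2, p5=1, p6=4)
step 2: fire T5:  (p0=1, p1=2, p2=2, p3=1, p4=2, p5=1, p6=4) → (p0=2, p1=2, p2=1, p3=1, p4=2, p5=2, p6=4)
step 3: fire T3:  (p0=2, p1=2, p2=1, p3=1, p4=2, p5=2, p6=4) → (p0=1, p1=2, p2=1, p3=1, p4=4, p5=2, p6=4)
step 4: fire T1:  (p0=1, p1=2, p2=1, p3=1, p4=4, p5=2, p6=4) → (p0=3, p1=2, p2=1, p3=1, p4=2, p5=0, p6=1)
step 5: fire T3:  (p0=3, p1=2, p2=1, p3=1, p4=2, p5=0, p6=1) → (p0=2, p1=2, p2=1, p3=1, p4=4, p5=0, p6=1)
step 6: fire T3:  (p0=2, p1=2, p2=1, p3=1, p4=4, p5=0, p6=1) → (p0=1, p1=2, p2=1, p3=1, p4=6, p5=0, p6=1)
step 7: fire T3:  (p0=1, p1=2, p2=1, p3=1, p4=6, p5=0, p6=1) → (p0=0, p1=2, p2=1, p3=1, p4=8, p5=0, p6=1)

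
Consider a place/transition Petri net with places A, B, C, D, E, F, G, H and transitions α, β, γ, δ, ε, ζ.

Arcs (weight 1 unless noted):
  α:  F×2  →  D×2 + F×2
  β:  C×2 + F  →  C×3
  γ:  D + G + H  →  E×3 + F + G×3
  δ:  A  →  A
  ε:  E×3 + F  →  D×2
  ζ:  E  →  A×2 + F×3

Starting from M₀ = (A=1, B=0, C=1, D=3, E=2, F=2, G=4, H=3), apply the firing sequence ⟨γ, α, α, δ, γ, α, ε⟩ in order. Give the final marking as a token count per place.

(A=1, B=0, C=1, D=9, E=5, F=3, G=8, H=1)

step 1: fire γ:  (A=1, B=0, C=1, D=3, E=2, F=2, G=4, H=3) → (A=1, B=0, C=1, D=2, E=5, F=3, G=6, H=2)
step 2: fire α:  (A=1, B=0, C=1, D=2, E=5, F=3, G=6, H=2) → (A=1, B=0, C=1, D=4, E=5, F=3, G=6, H=2)
step 3: fire α:  (A=1, B=0, C=1, D=4, E=5, F=3, G=6, H=2) → (A=1, B=0, C=1, D=6, E=5, F=3, G=6, H=2)
step 4: fire δ:  (A=1, B=0, C=1, D=6, E=5, F=3, G=6, H=2) → (A=1, B=0, C=1, D=6, E=5, F=3, G=6, H=2)
step 5: fire γ:  (A=1, B=0, C=1, D=6, E=5, F=3, G=6, H=2) → (A=1, B=0, C=1, D=5, E=8, F=4, G=8, H=1)
step 6: fire α:  (A=1, B=0, C=1, D=5, E=8, F=4, G=8, H=1) → (A=1, B=0, C=1, D=7, E=8, F=4, G=8, H=1)
step 7: fire ε:  (A=1, B=0, C=1, D=7, E=8, F=4, G=8, H=1) → (A=1, B=0, C=1, D=9, E=5, F=3, G=8, H=1)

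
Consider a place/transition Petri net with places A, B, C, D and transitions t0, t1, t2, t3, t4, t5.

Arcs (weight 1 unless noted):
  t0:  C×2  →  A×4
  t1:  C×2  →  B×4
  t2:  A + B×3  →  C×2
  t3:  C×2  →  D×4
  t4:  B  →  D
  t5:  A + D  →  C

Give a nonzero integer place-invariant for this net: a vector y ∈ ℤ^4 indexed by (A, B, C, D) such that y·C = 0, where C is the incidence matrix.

Incidence matrix C (rows=places, cols=transitions):
       t0   t1   t2   t3   t4   t5
    A   4    0   -1    0    0   -1
    B   0    4   -3    0   -1    0
    C  -2   -2    2   -2    0    1
    D   0    0    0    4    1   -1

Candidate y = [1, 1, 2, 1]; check y·C column-wise:
  col t0: 1·4 + 1·0 + 2·-2 + 1·0 = 0
  col t1: 1·0 + 1·4 + 2·-2 + 1·0 = 0
  col t2: 1·-1 + 1·-3 + 2·2 + 1·0 = 0
  col t3: 1·0 + 1·0 + 2·-2 + 1·4 = 0
  col t4: 1·0 + 1·-1 + 2·0 + 1·1 = 0
  col t5: 1·-1 + 1·0 + 2·1 + 1·-1 = 0

y = (A:1, B:1, C:2, D:1)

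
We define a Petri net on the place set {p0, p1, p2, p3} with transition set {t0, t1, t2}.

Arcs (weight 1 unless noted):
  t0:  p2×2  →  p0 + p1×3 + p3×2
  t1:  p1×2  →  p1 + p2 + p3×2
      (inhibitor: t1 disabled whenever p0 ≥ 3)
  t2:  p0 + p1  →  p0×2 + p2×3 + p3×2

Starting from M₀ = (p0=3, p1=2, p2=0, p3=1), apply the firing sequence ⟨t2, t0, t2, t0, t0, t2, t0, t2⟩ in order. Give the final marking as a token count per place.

(p0=11, p1=10, p2=4, p3=17)

step 1: fire t2:  (p0=3, p1=2, p2=0, p3=1) → (p0=4, p1=1, p2=3, p3=3)
step 2: fire t0:  (p0=4, p1=1, p2=3, p3=3) → (p0=5, p1=4, p2=1, p3=5)
step 3: fire t2:  (p0=5, p1=4, p2=1, p3=5) → (p0=6, p1=3, p2=4, p3=7)
step 4: fire t0:  (p0=6, p1=3, p2=4, p3=7) → (p0=7, p1=6, p2=2, p3=9)
step 5: fire t0:  (p0=7, p1=6, p2=2, p3=9) → (p0=8, p1=9, p2=0, p3=11)
step 6: fire t2:  (p0=8, p1=9, p2=0, p3=11) → (p0=9, p1=8, p2=3, p3=13)
step 7: fire t0:  (p0=9, p1=8, p2=3, p3=13) → (p0=10, p1=11, p2=1, p3=15)
step 8: fire t2:  (p0=10, p1=11, p2=1, p3=15) → (p0=11, p1=10, p2=4, p3=17)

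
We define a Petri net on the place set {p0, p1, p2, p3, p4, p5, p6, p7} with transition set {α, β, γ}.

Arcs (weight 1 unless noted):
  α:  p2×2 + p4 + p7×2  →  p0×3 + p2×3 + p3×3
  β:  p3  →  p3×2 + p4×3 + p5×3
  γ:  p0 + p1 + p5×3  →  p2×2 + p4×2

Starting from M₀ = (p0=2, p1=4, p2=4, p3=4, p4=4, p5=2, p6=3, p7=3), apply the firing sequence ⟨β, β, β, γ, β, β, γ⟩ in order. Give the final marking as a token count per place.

(p0=0, p1=2, p2=8, p3=9, p4=23, p5=11, p6=3, p7=3)

step 1: fire β:  (p0=2, p1=4, p2=4, p3=4, p4=4, p5=2, p6=3, p7=3) → (p0=2, p1=4, p2=4, p3=5, p4=7, p5=5, p6=3, p7=3)
step 2: fire β:  (p0=2, p1=4, p2=4, p3=5, p4=7, p5=5, p6=3, p7=3) → (p0=2, p1=4, p2=4, p3=6, p4=10, p5=8, p6=3, p7=3)
step 3: fire β:  (p0=2, p1=4, p2=4, p3=6, p4=10, p5=8, p6=3, p7=3) → (p0=2, p1=4, p2=4, p3=7, p4=13, p5=11, p6=3, p7=3)
step 4: fire γ:  (p0=2, p1=4, p2=4, p3=7, p4=13, p5=11, p6=3, p7=3) → (p0=1, p1=3, p2=6, p3=7, p4=15, p5=8, p6=3, p7=3)
step 5: fire β:  (p0=1, p1=3, p2=6, p3=7, p4=15, p5=8, p6=3, p7=3) → (p0=1, p1=3, p2=6, p3=8, p4=18, p5=11, p6=3, p7=3)
step 6: fire β:  (p0=1, p1=3, p2=6, p3=8, p4=18, p5=11, p6=3, p7=3) → (p0=1, p1=3, p2=6, p3=9, p4=21, p5=14, p6=3, p7=3)
step 7: fire γ:  (p0=1, p1=3, p2=6, p3=9, p4=21, p5=14, p6=3, p7=3) → (p0=0, p1=2, p2=8, p3=9, p4=23, p5=11, p6=3, p7=3)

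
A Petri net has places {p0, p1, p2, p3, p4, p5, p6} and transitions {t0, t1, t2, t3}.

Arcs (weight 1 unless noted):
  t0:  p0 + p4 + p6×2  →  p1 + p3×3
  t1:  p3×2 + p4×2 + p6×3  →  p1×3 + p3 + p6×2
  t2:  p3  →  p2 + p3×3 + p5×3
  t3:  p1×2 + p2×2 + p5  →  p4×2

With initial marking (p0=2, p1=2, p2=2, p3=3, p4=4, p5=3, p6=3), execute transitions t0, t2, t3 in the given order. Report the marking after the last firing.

(p0=1, p1=1, p2=1, p3=8, p4=5, p5=5, p6=1)

step 1: fire t0:  (p0=2, p1=2, p2=2, p3=3, p4=4, p5=3, p6=3) → (p0=1, p1=3, p2=2, p3=6, p4=3, p5=3, p6=1)
step 2: fire t2:  (p0=1, p1=3, p2=2, p3=6, p4=3, p5=3, p6=1) → (p0=1, p1=3, p2=3, p3=8, p4=3, p5=6, p6=1)
step 3: fire t3:  (p0=1, p1=3, p2=3, p3=8, p4=3, p5=6, p6=1) → (p0=1, p1=1, p2=1, p3=8, p4=5, p5=5, p6=1)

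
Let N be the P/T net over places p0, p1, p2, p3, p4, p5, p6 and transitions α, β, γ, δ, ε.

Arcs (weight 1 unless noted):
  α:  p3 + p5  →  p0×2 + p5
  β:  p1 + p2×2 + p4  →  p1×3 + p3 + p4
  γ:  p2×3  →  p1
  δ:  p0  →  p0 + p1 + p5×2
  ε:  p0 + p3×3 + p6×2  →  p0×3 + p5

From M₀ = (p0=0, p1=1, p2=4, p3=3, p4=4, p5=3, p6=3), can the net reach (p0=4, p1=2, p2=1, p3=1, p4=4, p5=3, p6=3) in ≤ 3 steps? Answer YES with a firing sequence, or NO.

step 1: fire α:  (p0=0, p1=1, p2=4, p3=3, p4=4, p5=3, p6=3) → (p0=2, p1=1, p2=4, p3=2, p4=4, p5=3, p6=3)
step 2: fire α:  (p0=2, p1=1, p2=4, p3=2, p4=4, p5=3, p6=3) → (p0=4, p1=1, p2=4, p3=1, p4=4, p5=3, p6=3)
step 3: fire γ:  (p0=4, p1=1, p2=4, p3=1, p4=4, p5=3, p6=3) → (p0=4, p1=2, p2=1, p3=1, p4=4, p5=3, p6=3)

YES — reachable via ⟨α, α, γ⟩ (3 firings)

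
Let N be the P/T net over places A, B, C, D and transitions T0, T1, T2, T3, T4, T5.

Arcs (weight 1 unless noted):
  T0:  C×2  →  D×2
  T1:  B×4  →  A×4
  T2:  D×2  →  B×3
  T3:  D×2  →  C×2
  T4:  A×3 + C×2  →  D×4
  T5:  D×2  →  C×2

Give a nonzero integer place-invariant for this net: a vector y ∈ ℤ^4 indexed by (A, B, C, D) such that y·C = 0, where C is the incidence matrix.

Incidence matrix C (rows=places, cols=transitions):
       T0   T1   T2   T3   T4   T5
    A   0    4    0    0   -3    0
    B   0   -4    3    0    0    0
    C  -2    0    0    2   -2    2
    D   2    0   -2   -2    4   -2

Candidate y = [2, 2, 3, 3]; check y·C column-wise:
  col T0: 2·0 + 2·0 + 3·-2 + 3·2 = 0
  col T1: 2·4 + 2·-4 + 3·0 + 3·0 = 0
  col T2: 2·0 + 2·3 + 3·0 + 3·-2 = 0
  col T3: 2·0 + 2·0 + 3·2 + 3·-2 = 0
  col T4: 2·-3 + 2·0 + 3·-2 + 3·4 = 0
  col T5: 2·0 + 2·0 + 3·2 + 3·-2 = 0

y = (A:2, B:2, C:3, D:3)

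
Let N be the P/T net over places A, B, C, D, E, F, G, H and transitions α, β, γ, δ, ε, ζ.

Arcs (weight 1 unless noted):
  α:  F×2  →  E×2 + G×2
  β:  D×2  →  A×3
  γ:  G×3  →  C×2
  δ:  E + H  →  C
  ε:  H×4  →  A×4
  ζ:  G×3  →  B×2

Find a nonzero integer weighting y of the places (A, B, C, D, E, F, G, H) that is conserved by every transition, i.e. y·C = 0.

Incidence matrix C (rows=places, cols=transitions):
        α    β    γ    δ    ε    ζ
    A   0    3    0    0    4    0
    B   0    0    0    0    0    2
    C   0    0    2    1    0    0
    D   0   -2    0    0    0    0
    E   2    0    0   -1    0    0
    F  -2    0    0    0    0    0
    G   2    0   -3    0    0   -3
    H   0    0    0   -1   -4    0

Candidate y = [0, 3, 3, 0, 3, 5, 2, 0]; check y·C column-wise:
  col α: 3·0 + 3·0 + 3·2 + 5·-2 + 2·2 = 0
  col β: 0·3 + 3·0 + 3·0 + 0·-2 + 3·0 + 5·0 + 2·0 = 0
  col γ: 3·0 + 3·2 + 3·0 + 5·0 + 2·-3 = 0
  col δ: 3·0 + 3·1 + 3·-1 + 5·0 + 2·0 + 0·-1 = 0
  col ε: 0·4 + 3·0 + 3·0 + 3·0 + 5·0 + 2·0 + 0·-4 = 0
  col ζ: 3·2 + 3·0 + 3·0 + 5·0 + 2·-3 = 0

y = (A:0, B:3, C:3, D:0, E:3, F:5, G:2, H:0)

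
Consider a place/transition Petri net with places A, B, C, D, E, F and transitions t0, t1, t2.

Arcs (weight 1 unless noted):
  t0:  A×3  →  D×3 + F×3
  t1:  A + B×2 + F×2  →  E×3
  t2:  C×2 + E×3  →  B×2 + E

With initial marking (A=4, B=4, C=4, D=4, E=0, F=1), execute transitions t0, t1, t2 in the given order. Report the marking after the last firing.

step 1: fire t0:  (A=4, B=4, C=4, D=4, E=0, F=1) → (A=1, B=4, C=4, D=7, E=0, F=4)
step 2: fire t1:  (A=1, B=4, C=4, D=7, E=0, F=4) → (A=0, B=2, C=4, D=7, E=3, F=2)
step 3: fire t2:  (A=0, B=2, C=4, D=7, E=3, F=2) → (A=0, B=4, C=2, D=7, E=1, F=2)

(A=0, B=4, C=2, D=7, E=1, F=2)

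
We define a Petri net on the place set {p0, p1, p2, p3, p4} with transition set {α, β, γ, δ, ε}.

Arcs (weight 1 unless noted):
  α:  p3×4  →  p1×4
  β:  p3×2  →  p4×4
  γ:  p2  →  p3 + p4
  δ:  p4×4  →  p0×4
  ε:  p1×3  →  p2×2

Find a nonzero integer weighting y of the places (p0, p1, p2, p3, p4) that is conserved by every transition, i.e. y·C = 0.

Incidence matrix C (rows=places, cols=transitions):
        α    β    γ    δ    ε
   p0   0    0    0    4    0
   p1   4    0    0    0   -3
   p2   0    0   -1    0    2
   p3  -4   -2    1    0    0
   p4   0    4    1   -4    0

Candidate y = [1, 2, 3, 2, 1]; check y·C column-wise:
  col α: 1·0 + 2·4 + 3·0 + 2·-4 + 1·0 = 0
  col β: 1·0 + 2·0 + 3·0 + 2·-2 + 1·4 = 0
  col γ: 1·0 + 2·0 + 3·-1 + 2·1 + 1·1 = 0
  col δ: 1·4 + 2·0 + 3·0 + 2·0 + 1·-4 = 0
  col ε: 1·0 + 2·-3 + 3·2 + 2·0 + 1·0 = 0

y = (p0:1, p1:2, p2:3, p3:2, p4:1)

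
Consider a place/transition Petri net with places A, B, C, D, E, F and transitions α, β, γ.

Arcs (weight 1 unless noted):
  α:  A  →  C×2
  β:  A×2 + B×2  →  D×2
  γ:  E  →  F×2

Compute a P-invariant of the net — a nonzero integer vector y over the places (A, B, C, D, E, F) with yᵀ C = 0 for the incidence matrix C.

Incidence matrix C (rows=places, cols=transitions):
        α    β    γ
    A  -1   -2    0
    B   0   -2    0
    C   2    0    0
    D   0    2    0
    E   0    0   -1
    F   0    0    2

Candidate y = [2, -2, 1, 0, 0, 0]; check y·C column-wise:
  col α: 2·-1 + -2·0 + 1·2 = 0
  col β: 2·-2 + -2·-2 + 1·0 + 0·2 = 0
  col γ: 2·0 + -2·0 + 1·0 + 0·-1 + 0·2 = 0

y = (A:2, B:-2, C:1, D:0, E:0, F:0)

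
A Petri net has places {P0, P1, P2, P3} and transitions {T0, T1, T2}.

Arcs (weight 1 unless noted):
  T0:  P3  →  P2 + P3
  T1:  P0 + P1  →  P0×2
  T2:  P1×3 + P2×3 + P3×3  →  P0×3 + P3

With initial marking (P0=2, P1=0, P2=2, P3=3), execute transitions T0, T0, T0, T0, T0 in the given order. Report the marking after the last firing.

step 1: fire T0:  (P0=2, P1=0, P2=2, P3=3) → (P0=2, P1=0, P2=3, P3=3)
step 2: fire T0:  (P0=2, P1=0, P2=3, P3=3) → (P0=2, P1=0, P2=4, P3=3)
step 3: fire T0:  (P0=2, P1=0, P2=4, P3=3) → (P0=2, P1=0, P2=5, P3=3)
step 4: fire T0:  (P0=2, P1=0, P2=5, P3=3) → (P0=2, P1=0, P2=6, P3=3)
step 5: fire T0:  (P0=2, P1=0, P2=6, P3=3) → (P0=2, P1=0, P2=7, P3=3)

(P0=2, P1=0, P2=7, P3=3)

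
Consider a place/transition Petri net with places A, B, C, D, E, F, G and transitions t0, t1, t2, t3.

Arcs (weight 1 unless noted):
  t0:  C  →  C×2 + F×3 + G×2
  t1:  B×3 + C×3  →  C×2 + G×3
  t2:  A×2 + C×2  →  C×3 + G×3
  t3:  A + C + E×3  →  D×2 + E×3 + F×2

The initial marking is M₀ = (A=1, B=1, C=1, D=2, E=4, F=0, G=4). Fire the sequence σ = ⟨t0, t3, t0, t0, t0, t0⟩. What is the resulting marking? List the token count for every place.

(A=0, B=1, C=5, D=4, E=4, F=17, G=14)

step 1: fire t0:  (A=1, B=1, C=1, D=2, E=4, F=0, G=4) → (A=1, B=1, C=2, D=2, E=4, F=3, G=6)
step 2: fire t3:  (A=1, B=1, C=2, D=2, E=4, F=3, G=6) → (A=0, B=1, C=1, D=4, E=4, F=5, G=6)
step 3: fire t0:  (A=0, B=1, C=1, D=4, E=4, F=5, G=6) → (A=0, B=1, C=2, D=4, E=4, F=8, G=8)
step 4: fire t0:  (A=0, B=1, C=2, D=4, E=4, F=8, G=8) → (A=0, B=1, C=3, D=4, E=4, F=11, G=10)
step 5: fire t0:  (A=0, B=1, C=3, D=4, E=4, F=11, G=10) → (A=0, B=1, C=4, D=4, E=4, F=14, G=12)
step 6: fire t0:  (A=0, B=1, C=4, D=4, E=4, F=14, G=12) → (A=0, B=1, C=5, D=4, E=4, F=17, G=14)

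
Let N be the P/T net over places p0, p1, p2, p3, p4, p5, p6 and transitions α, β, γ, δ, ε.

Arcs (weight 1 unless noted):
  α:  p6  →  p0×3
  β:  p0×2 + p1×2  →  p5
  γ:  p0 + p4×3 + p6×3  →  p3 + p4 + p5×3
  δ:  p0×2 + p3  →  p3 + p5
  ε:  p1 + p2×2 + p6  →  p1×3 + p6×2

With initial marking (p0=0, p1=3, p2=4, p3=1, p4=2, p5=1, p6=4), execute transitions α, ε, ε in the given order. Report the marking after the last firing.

(p0=3, p1=7, p2=0, p3=1, p4=2, p5=1, p6=5)

step 1: fire α:  (p0=0, p1=3, p2=4, p3=1, p4=2, p5=1, p6=4) → (p0=3, p1=3, p2=4, p3=1, p4=2, p5=1, p6=3)
step 2: fire ε:  (p0=3, p1=3, p2=4, p3=1, p4=2, p5=1, p6=3) → (p0=3, p1=5, p2=2, p3=1, p4=2, p5=1, p6=4)
step 3: fire ε:  (p0=3, p1=5, p2=2, p3=1, p4=2, p5=1, p6=4) → (p0=3, p1=7, p2=0, p3=1, p4=2, p5=1, p6=5)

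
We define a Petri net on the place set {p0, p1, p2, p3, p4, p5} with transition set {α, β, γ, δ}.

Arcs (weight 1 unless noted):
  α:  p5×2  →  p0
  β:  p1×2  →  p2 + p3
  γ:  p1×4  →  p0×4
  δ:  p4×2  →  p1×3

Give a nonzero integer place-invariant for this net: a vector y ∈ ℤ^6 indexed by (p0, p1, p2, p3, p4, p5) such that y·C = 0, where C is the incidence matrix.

Incidence matrix C (rows=places, cols=transitions):
        α    β    γ    δ
   p0   1    0    4    0
   p1   0   -2   -4    3
   p2   0    1    0    0
   p3   0    1    0    0
   p4   0    0    0   -2
   p5  -2    0    0    0

Candidate y = [0, 0, 1, -1, 0, 0]; check y·C column-wise:
  col α: 0·1 + 1·0 + -1·0 + 0·-2 = 0
  col β: 0·-2 + 1·1 + -1·1 = 0
  col γ: 0·4 + 0·-4 + 1·0 + -1·0 = 0
  col δ: 0·3 + 1·0 + -1·0 + 0·-2 = 0

y = (p0:0, p1:0, p2:1, p3:-1, p4:0, p5:0)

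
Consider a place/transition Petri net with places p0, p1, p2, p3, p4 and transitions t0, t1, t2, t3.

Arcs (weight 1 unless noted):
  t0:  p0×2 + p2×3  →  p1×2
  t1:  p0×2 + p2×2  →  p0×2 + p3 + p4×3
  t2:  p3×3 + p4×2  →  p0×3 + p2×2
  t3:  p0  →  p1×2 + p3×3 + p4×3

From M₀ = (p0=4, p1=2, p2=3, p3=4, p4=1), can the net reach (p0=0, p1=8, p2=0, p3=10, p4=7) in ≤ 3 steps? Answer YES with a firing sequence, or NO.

YES — reachable via ⟨t0, t3, t3⟩ (3 firings)

step 1: fire t0:  (p0=4, p1=2, p2=3, p3=4, p4=1) → (p0=2, p1=4, p2=0, p3=4, p4=1)
step 2: fire t3:  (p0=2, p1=4, p2=0, p3=4, p4=1) → (p0=1, p1=6, p2=0, p3=7, p4=4)
step 3: fire t3:  (p0=1, p1=6, p2=0, p3=7, p4=4) → (p0=0, p1=8, p2=0, p3=10, p4=7)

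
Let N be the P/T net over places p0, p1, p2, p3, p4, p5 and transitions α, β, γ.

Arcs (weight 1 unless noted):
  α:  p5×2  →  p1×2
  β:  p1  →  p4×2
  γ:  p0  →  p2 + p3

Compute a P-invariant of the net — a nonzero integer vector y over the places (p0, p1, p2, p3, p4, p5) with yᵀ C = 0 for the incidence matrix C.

y = (p0:1, p1:0, p2:1, p3:0, p4:0, p5:0)

Incidence matrix C (rows=places, cols=transitions):
        α    β    γ
   p0   0    0   -1
   p1   2   -1    0
   p2   0    0    1
   p3   0    0    1
   p4   0    2    0
   p5  -2    0    0

Candidate y = [1, 0, 1, 0, 0, 0]; check y·C column-wise:
  col α: 1·0 + 0·2 + 1·0 + 0·-2 = 0
  col β: 1·0 + 0·-1 + 1·0 + 0·2 = 0
  col γ: 1·-1 + 1·1 + 0·1 = 0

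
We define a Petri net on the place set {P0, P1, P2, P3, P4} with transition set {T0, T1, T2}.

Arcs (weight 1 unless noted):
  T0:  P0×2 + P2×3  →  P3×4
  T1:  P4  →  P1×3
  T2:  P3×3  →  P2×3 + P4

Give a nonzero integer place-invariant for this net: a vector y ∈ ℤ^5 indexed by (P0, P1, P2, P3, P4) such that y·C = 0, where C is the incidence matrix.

Incidence matrix C (rows=places, cols=transitions):
       T0   T1   T2
   P0  -2    0    0
   P1   0    3    0
   P2  -3    0    3
   P3   4    0   -3
   P4   0   -1    1

Candidate y = [1, 0, 2, 2, 0]; check y·C column-wise:
  col T0: 1·-2 + 2·-3 + 2·4 = 0
  col T1: 1·0 + 0·3 + 2·0 + 2·0 + 0·-1 = 0
  col T2: 1·0 + 2·3 + 2·-3 + 0·1 = 0

y = (P0:1, P1:0, P2:2, P3:2, P4:0)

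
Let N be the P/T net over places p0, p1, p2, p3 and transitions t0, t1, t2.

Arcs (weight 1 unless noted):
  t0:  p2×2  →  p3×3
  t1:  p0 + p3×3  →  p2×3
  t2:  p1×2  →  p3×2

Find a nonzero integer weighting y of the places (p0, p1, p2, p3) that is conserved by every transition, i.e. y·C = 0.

Incidence matrix C (rows=places, cols=transitions):
       t0   t1   t2
   p0   0   -1    0
   p1   0    0   -2
   p2  -2    3    0
   p3   3   -3    2

Candidate y = [3, 2, 3, 2]; check y·C column-wise:
  col t0: 3·0 + 2·0 + 3·-2 + 2·3 = 0
  col t1: 3·-1 + 2·0 + 3·3 + 2·-3 = 0
  col t2: 3·0 + 2·-2 + 3·0 + 2·2 = 0

y = (p0:3, p1:2, p2:3, p3:2)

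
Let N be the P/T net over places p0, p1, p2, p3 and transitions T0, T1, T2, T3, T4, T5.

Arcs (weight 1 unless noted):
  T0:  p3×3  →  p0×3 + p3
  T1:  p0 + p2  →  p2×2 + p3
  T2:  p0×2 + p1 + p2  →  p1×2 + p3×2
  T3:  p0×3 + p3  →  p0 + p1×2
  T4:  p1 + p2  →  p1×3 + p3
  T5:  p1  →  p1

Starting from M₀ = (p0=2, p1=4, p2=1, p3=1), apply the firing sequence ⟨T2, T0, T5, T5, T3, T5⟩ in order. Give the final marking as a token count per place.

(p0=1, p1=7, p2=0, p3=0)

step 1: fire T2:  (p0=2, p1=4, p2=1, p3=1) → (p0=0, p1=5, p2=0, p3=3)
step 2: fire T0:  (p0=0, p1=5, p2=0, p3=3) → (p0=3, p1=5, p2=0, p3=1)
step 3: fire T5:  (p0=3, p1=5, p2=0, p3=1) → (p0=3, p1=5, p2=0, p3=1)
step 4: fire T5:  (p0=3, p1=5, p2=0, p3=1) → (p0=3, p1=5, p2=0, p3=1)
step 5: fire T3:  (p0=3, p1=5, p2=0, p3=1) → (p0=1, p1=7, p2=0, p3=0)
step 6: fire T5:  (p0=1, p1=7, p2=0, p3=0) → (p0=1, p1=7, p2=0, p3=0)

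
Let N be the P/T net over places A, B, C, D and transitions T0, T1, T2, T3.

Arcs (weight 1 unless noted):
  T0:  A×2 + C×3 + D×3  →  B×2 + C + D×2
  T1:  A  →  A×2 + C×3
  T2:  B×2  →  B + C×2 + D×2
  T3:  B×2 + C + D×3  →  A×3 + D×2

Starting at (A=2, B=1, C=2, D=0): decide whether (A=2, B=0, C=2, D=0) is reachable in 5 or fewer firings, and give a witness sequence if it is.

NO — not reachable within 5 firings

depth 0: 1 marking
depth 1: 2 markings reached so far
depth 2: 3 markings reached so far
depth 3: 4 markings reached so far
depth 4: 5 markings reached so far
depth 5: 6 markings reached so far
target is not among the 6 markings reachable within 5 steps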